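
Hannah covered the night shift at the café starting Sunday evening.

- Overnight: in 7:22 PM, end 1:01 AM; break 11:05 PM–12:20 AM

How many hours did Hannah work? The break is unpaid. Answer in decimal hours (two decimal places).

Overnight: 7:22 PM → midnight = 4 h 38 min; midnight → 1:01 AM = 1 h 1 min; span 5 h 39 min; less 75 min break → 4 h 24 min

4.40 hours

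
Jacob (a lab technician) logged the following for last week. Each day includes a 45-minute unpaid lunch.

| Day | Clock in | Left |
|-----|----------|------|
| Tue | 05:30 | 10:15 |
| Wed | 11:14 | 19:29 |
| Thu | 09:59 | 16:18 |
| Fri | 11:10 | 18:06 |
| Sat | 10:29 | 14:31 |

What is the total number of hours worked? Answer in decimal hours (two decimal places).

Tue: 05:30–10:15 = 4 h 45 min; less 45 min break → 4 h 0 min
Wed: 11:14–19:29 = 8 h 15 min; less 45 min break → 7 h 30 min
Thu: 09:59–16:18 = 6 h 19 min; less 45 min break → 5 h 34 min
Fri: 11:10–18:06 = 6 h 56 min; less 45 min break → 6 h 11 min
Sat: 10:29–14:31 = 4 h 2 min; less 45 min break → 3 h 17 min
Total: 4 h 0 min + 7 h 30 min + 5 h 34 min + 6 h 11 min + 3 h 17 min = 26 h 32 min.

26.53 hours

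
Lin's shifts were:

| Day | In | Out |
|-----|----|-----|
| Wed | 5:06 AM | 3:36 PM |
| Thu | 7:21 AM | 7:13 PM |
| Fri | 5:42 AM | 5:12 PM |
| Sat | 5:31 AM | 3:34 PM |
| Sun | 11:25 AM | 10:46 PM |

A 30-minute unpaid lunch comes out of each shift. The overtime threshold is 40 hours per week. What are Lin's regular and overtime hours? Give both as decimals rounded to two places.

Regular 40.00 hours, overtime 12.77 hours

Wed: 5:06 AM–3:36 PM = 10 h 30 min; less 30 min break → 10 h 0 min
Thu: 7:21 AM–7:13 PM = 11 h 52 min; less 30 min break → 11 h 22 min
Fri: 5:42 AM–5:12 PM = 11 h 30 min; less 30 min break → 11 h 0 min
Sat: 5:31 AM–3:34 PM = 10 h 3 min; less 30 min break → 9 h 33 min
Sun: 11:25 AM–10:46 PM = 11 h 21 min; less 30 min break → 10 h 51 min
Total worked: 52 h 46 min = 52.77 h.
Threshold 40 h → overtime 12 h 46 min, regular 40 h 0 min.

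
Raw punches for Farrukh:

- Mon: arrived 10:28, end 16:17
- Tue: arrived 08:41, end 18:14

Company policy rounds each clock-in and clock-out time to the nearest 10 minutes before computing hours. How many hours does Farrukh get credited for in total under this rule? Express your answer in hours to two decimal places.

Mon: in 10:28→10:30, out 16:17→16:20; 5 h 50 min
Tue: in 08:41→08:40, out 18:14→18:10; 9 h 30 min
Total credited: 15 h 20 min.

15.33 hours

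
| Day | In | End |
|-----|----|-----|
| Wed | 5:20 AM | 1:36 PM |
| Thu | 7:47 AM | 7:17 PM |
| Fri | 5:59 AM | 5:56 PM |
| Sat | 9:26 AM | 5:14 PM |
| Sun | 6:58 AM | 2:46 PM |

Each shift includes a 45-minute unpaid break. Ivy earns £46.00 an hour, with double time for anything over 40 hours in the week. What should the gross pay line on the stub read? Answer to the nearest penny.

£2168.13

Wed: 5:20 AM–1:36 PM = 8 h 16 min; less 45 min break → 7 h 31 min
Thu: 7:47 AM–7:17 PM = 11 h 30 min; less 45 min break → 10 h 45 min
Fri: 5:59 AM–5:56 PM = 11 h 57 min; less 45 min break → 11 h 12 min
Sat: 9:26 AM–5:14 PM = 7 h 48 min; less 45 min break → 7 h 3 min
Sun: 6:58 AM–2:46 PM = 7 h 48 min; less 45 min break → 7 h 3 min
Total worked: 43 h 34 min = 2614 min.
Regular 40 h 0 min = 2400 min at £46.00/h; overtime 3 h 34 min = 214 min at £92.00/h.
Pay = (2400 × £46.00 + 214 × £92.00) ÷ 60 = £2168.13.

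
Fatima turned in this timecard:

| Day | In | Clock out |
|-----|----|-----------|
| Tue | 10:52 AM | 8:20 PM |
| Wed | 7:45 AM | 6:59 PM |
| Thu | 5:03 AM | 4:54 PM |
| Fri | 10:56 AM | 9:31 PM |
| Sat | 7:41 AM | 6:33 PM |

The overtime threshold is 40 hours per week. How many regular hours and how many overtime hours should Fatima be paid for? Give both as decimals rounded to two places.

Tue: 10:52 AM–8:20 PM = 9 h 28 min
Wed: 7:45 AM–6:59 PM = 11 h 14 min
Thu: 5:03 AM–4:54 PM = 11 h 51 min
Fri: 10:56 AM–9:31 PM = 10 h 35 min
Sat: 7:41 AM–6:33 PM = 10 h 52 min
Total worked: 54 h 0 min = 54.00 h.
Threshold 40 h → overtime 14 h 0 min, regular 40 h 0 min.

Regular 40.00 hours, overtime 14.00 hours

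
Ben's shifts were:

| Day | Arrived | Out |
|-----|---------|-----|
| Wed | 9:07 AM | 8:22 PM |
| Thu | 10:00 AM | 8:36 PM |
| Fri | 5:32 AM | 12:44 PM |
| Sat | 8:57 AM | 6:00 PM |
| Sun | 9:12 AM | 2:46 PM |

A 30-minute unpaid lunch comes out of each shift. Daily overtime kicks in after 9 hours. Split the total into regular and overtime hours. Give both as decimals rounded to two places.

Regular 38.32 hours, overtime 2.85 hours

Wed: 9:07 AM–8:22 PM = 11 h 15 min; less 30 min break → 10 h 45 min
Thu: 10:00 AM–8:36 PM = 10 h 36 min; less 30 min break → 10 h 6 min
Fri: 5:32 AM–12:44 PM = 7 h 12 min; less 30 min break → 6 h 42 min
Sat: 8:57 AM–6:00 PM = 9 h 3 min; less 30 min break → 8 h 33 min
Sun: 9:12 AM–2:46 PM = 5 h 34 min; less 30 min break → 5 h 4 min
Wed reg 9 h 0 min / OT 1 h 45 min; Thu reg 9 h 0 min / OT 1 h 6 min; Fri reg 6 h 42 min / OT 0 h 0 min; Sat reg 8 h 33 min / OT 0 h 0 min; Sun reg 5 h 4 min / OT 0 h 0 min.
Totals: regular 38 h 19 min, overtime 2 h 51 min.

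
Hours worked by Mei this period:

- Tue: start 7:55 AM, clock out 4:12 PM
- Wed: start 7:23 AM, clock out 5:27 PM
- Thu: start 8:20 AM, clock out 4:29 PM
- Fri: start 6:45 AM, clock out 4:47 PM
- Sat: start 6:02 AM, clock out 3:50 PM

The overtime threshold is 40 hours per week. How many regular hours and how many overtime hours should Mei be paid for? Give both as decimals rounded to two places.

Tue: 7:55 AM–4:12 PM = 8 h 17 min
Wed: 7:23 AM–5:27 PM = 10 h 4 min
Thu: 8:20 AM–4:29 PM = 8 h 9 min
Fri: 6:45 AM–4:47 PM = 10 h 2 min
Sat: 6:02 AM–3:50 PM = 9 h 48 min
Total worked: 46 h 20 min = 46.33 h.
Threshold 40 h → overtime 6 h 20 min, regular 40 h 0 min.

Regular 40.00 hours, overtime 6.33 hours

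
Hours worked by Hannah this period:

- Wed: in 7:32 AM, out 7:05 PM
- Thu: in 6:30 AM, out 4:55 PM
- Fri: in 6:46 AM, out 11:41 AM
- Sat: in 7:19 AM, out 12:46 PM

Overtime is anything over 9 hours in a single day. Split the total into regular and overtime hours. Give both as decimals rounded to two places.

Wed: 7:32 AM–7:05 PM = 11 h 33 min
Thu: 6:30 AM–4:55 PM = 10 h 25 min
Fri: 6:46 AM–11:41 AM = 4 h 55 min
Sat: 7:19 AM–12:46 PM = 5 h 27 min
Wed reg 9 h 0 min / OT 2 h 33 min; Thu reg 9 h 0 min / OT 1 h 25 min; Fri reg 4 h 55 min / OT 0 h 0 min; Sat reg 5 h 27 min / OT 0 h 0 min.
Totals: regular 28 h 22 min, overtime 3 h 58 min.

Regular 28.37 hours, overtime 3.97 hours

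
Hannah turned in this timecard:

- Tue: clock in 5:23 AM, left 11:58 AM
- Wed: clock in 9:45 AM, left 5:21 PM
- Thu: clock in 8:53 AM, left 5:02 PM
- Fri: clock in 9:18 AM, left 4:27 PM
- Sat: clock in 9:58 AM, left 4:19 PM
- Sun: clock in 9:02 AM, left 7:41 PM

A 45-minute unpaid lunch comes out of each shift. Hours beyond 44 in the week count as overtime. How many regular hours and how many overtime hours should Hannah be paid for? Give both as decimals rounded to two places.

Regular 41.98 hours, overtime 0.00 hours

Tue: 5:23 AM–11:58 AM = 6 h 35 min; less 45 min break → 5 h 50 min
Wed: 9:45 AM–5:21 PM = 7 h 36 min; less 45 min break → 6 h 51 min
Thu: 8:53 AM–5:02 PM = 8 h 9 min; less 45 min break → 7 h 24 min
Fri: 9:18 AM–4:27 PM = 7 h 9 min; less 45 min break → 6 h 24 min
Sat: 9:58 AM–4:19 PM = 6 h 21 min; less 45 min break → 5 h 36 min
Sun: 9:02 AM–7:41 PM = 10 h 39 min; less 45 min break → 9 h 54 min
Total worked: 41 h 59 min = 41.98 h.
Threshold 44 h → overtime 0 h 0 min, regular 41 h 59 min.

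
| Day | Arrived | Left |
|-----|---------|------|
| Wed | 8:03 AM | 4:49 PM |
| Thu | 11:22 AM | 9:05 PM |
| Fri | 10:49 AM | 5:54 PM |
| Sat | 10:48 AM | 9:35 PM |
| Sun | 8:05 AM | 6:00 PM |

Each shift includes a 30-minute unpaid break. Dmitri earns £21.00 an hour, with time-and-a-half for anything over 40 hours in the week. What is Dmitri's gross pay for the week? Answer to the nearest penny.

£958.65

Wed: 8:03 AM–4:49 PM = 8 h 46 min; less 30 min break → 8 h 16 min
Thu: 11:22 AM–9:05 PM = 9 h 43 min; less 30 min break → 9 h 13 min
Fri: 10:49 AM–5:54 PM = 7 h 5 min; less 30 min break → 6 h 35 min
Sat: 10:48 AM–9:35 PM = 10 h 47 min; less 30 min break → 10 h 17 min
Sun: 8:05 AM–6:00 PM = 9 h 55 min; less 30 min break → 9 h 25 min
Total worked: 43 h 46 min = 2626 min.
Regular 40 h 0 min = 2400 min at £21.00/h; overtime 3 h 46 min = 226 min at £31.50/h.
Pay = (2400 × £21.00 + 226 × £31.50) ÷ 60 = £958.65.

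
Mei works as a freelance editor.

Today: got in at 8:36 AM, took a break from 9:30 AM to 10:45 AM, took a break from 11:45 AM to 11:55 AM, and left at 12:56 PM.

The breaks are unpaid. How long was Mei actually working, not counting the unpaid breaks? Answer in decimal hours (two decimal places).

2.92 hours

Today: 8:36 AM–12:56 PM = 4 h 20 min; less 85 min break → 2 h 55 min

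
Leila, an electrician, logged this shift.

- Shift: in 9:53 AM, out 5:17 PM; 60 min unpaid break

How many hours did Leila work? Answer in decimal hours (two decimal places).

Shift: 9:53 AM–5:17 PM = 7 h 24 min; less 60 min break → 6 h 24 min

6.40 hours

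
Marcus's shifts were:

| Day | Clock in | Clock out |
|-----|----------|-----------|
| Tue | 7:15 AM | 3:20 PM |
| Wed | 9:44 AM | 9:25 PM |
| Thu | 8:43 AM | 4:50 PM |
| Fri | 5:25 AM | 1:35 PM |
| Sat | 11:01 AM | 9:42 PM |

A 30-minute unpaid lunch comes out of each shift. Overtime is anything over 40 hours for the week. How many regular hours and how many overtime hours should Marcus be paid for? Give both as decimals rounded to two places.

Tue: 7:15 AM–3:20 PM = 8 h 5 min; less 30 min break → 7 h 35 min
Wed: 9:44 AM–9:25 PM = 11 h 41 min; less 30 min break → 11 h 11 min
Thu: 8:43 AM–4:50 PM = 8 h 7 min; less 30 min break → 7 h 37 min
Fri: 5:25 AM–1:35 PM = 8 h 10 min; less 30 min break → 7 h 40 min
Sat: 11:01 AM–9:42 PM = 10 h 41 min; less 30 min break → 10 h 11 min
Total worked: 44 h 14 min = 44.23 h.
Threshold 40 h → overtime 4 h 14 min, regular 40 h 0 min.

Regular 40.00 hours, overtime 4.23 hours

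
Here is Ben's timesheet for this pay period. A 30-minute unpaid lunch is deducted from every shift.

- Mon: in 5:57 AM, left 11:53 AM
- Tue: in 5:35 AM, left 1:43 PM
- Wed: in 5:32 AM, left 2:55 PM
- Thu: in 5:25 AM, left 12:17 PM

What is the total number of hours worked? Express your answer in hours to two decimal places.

Mon: 5:57 AM–11:53 AM = 5 h 56 min; less 30 min break → 5 h 26 min
Tue: 5:35 AM–1:43 PM = 8 h 8 min; less 30 min break → 7 h 38 min
Wed: 5:32 AM–2:55 PM = 9 h 23 min; less 30 min break → 8 h 53 min
Thu: 5:25 AM–12:17 PM = 6 h 52 min; less 30 min break → 6 h 22 min
Total: 5 h 26 min + 7 h 38 min + 8 h 53 min + 6 h 22 min = 28 h 19 min.

28.32 hours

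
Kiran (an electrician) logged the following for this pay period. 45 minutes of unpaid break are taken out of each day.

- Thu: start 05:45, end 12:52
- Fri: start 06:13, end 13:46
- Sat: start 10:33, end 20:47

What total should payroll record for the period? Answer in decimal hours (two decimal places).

Thu: 05:45–12:52 = 7 h 7 min; less 45 min break → 6 h 22 min
Fri: 06:13–13:46 = 7 h 33 min; less 45 min break → 6 h 48 min
Sat: 10:33–20:47 = 10 h 14 min; less 45 min break → 9 h 29 min
Total: 6 h 22 min + 6 h 48 min + 9 h 29 min = 22 h 39 min.

22.65 hours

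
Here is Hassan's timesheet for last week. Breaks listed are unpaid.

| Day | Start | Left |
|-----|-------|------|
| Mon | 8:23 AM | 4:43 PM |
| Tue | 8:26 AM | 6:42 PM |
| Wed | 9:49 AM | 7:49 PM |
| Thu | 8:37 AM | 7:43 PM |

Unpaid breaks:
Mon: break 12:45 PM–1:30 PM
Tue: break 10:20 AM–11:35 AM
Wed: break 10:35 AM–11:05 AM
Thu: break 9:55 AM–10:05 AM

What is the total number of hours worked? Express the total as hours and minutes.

37 h 2 min

Mon: 8:23 AM–4:43 PM = 8 h 20 min; less 45 min break → 7 h 35 min
Tue: 8:26 AM–6:42 PM = 10 h 16 min; less 75 min break → 9 h 1 min
Wed: 9:49 AM–7:49 PM = 10 h 0 min; less 30 min break → 9 h 30 min
Thu: 8:37 AM–7:43 PM = 11 h 6 min; less 10 min break → 10 h 56 min
Total: 7 h 35 min + 9 h 1 min + 9 h 30 min + 10 h 56 min = 37 h 2 min.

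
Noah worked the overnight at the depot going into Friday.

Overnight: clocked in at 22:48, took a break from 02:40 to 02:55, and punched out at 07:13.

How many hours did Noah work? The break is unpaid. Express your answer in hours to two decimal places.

8.17 hours

Overnight: 22:48 → midnight = 1 h 12 min; midnight → 07:13 = 7 h 13 min; span 8 h 25 min; less 15 min break → 8 h 10 min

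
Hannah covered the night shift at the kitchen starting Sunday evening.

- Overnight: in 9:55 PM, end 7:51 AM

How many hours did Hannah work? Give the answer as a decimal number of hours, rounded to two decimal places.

Overnight: 9:55 PM → midnight = 2 h 5 min; midnight → 7:51 AM = 7 h 51 min; span 9 h 56 min

9.93 hours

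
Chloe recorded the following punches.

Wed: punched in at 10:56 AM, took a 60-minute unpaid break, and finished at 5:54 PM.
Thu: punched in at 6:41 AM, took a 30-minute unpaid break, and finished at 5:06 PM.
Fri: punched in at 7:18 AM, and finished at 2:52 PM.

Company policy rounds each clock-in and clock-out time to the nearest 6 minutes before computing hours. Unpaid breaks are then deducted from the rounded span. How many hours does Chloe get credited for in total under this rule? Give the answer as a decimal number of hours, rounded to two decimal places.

23.50 hours

Wed: in 10:56 AM→10:54 AM, out 5:54 PM→5:54 PM; 7 h 0 min − 60 min = 6 h 0 min
Thu: in 6:41 AM→6:42 AM, out 5:06 PM→5:06 PM; 10 h 24 min − 30 min = 9 h 54 min
Fri: in 7:18 AM→7:18 AM, out 2:52 PM→2:54 PM; 7 h 36 min
Total credited: 23 h 30 min.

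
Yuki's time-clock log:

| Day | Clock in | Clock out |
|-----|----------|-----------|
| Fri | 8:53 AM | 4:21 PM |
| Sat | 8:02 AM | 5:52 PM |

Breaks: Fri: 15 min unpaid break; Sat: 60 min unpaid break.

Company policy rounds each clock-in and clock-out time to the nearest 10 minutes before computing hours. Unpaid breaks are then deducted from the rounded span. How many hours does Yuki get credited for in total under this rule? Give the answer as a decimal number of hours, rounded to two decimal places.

Fri: in 8:53 AM→8:50 AM, out 4:21 PM→4:20 PM; 7 h 30 min − 15 min = 7 h 15 min
Sat: in 8:02 AM→8:00 AM, out 5:52 PM→5:50 PM; 9 h 50 min − 60 min = 8 h 50 min
Total credited: 16 h 5 min.

16.08 hours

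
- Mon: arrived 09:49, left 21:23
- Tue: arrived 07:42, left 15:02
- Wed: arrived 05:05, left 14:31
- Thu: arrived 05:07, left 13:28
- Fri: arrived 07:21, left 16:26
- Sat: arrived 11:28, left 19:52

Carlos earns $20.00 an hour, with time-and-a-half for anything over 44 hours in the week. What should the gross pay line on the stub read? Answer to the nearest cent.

Mon: 09:49–21:23 = 11 h 34 min
Tue: 07:42–15:02 = 7 h 20 min
Wed: 05:05–14:31 = 9 h 26 min
Thu: 05:07–13:28 = 8 h 21 min
Fri: 07:21–16:26 = 9 h 5 min
Sat: 11:28–19:52 = 8 h 24 min
Total worked: 54 h 10 min = 3250 min.
Regular 44 h 0 min = 2640 min at $20.00/h; overtime 10 h 10 min = 610 min at $30.00/h.
Pay = (2640 × $20.00 + 610 × $30.00) ÷ 60 = $1185.00.

$1185.00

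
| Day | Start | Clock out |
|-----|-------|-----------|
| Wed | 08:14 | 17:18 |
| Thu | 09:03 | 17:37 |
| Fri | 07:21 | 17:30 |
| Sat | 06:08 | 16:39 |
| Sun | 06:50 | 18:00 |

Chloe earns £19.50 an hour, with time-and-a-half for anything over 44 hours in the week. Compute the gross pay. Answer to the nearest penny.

Wed: 08:14–17:18 = 9 h 4 min
Thu: 09:03–17:37 = 8 h 34 min
Fri: 07:21–17:30 = 10 h 9 min
Sat: 06:08–16:39 = 10 h 31 min
Sun: 06:50–18:00 = 11 h 10 min
Total worked: 49 h 28 min = 2968 min.
Regular 44 h 0 min = 2640 min at £19.50/h; overtime 5 h 28 min = 328 min at £29.25/h.
Pay = (2640 × £19.50 + 328 × £29.25) ÷ 60 = £1017.90.

£1017.90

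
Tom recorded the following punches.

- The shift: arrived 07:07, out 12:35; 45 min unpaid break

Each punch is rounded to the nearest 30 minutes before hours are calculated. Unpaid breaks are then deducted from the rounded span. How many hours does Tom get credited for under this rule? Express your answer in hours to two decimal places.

The shift: in 07:07→07:00, out 12:35→12:30; 5 h 30 min − 45 min = 4 h 45 min

4.75 hours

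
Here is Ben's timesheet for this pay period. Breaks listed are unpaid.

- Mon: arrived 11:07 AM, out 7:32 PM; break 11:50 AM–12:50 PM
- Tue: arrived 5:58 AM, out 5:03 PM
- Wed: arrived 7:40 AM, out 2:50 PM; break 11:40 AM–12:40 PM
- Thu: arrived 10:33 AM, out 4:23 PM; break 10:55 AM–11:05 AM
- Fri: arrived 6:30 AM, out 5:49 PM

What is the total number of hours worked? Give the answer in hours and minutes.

Mon: 11:07 AM–7:32 PM = 8 h 25 min; less 60 min break → 7 h 25 min
Tue: 5:58 AM–5:03 PM = 11 h 5 min
Wed: 7:40 AM–2:50 PM = 7 h 10 min; less 60 min break → 6 h 10 min
Thu: 10:33 AM–4:23 PM = 5 h 50 min; less 10 min break → 5 h 40 min
Fri: 6:30 AM–5:49 PM = 11 h 19 min
Total: 7 h 25 min + 11 h 5 min + 6 h 10 min + 5 h 40 min + 11 h 19 min = 41 h 39 min.

41 h 39 min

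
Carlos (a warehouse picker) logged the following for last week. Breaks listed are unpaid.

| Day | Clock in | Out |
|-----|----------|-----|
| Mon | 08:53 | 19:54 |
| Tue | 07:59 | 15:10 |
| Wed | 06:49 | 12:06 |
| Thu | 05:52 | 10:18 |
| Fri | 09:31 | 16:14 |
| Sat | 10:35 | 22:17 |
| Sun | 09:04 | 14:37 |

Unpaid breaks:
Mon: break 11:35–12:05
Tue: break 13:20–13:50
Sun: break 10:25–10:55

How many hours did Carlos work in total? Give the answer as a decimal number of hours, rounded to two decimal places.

50.38 hours

Mon: 08:53–19:54 = 11 h 1 min; less 30 min break → 10 h 31 min
Tue: 07:59–15:10 = 7 h 11 min; less 30 min break → 6 h 41 min
Wed: 06:49–12:06 = 5 h 17 min
Thu: 05:52–10:18 = 4 h 26 min
Fri: 09:31–16:14 = 6 h 43 min
Sat: 10:35–22:17 = 11 h 42 min
Sun: 09:04–14:37 = 5 h 33 min; less 30 min break → 5 h 3 min
Total: 10 h 31 min + 6 h 41 min + 5 h 17 min + 4 h 26 min + 6 h 43 min + 11 h 42 min + 5 h 3 min = 50 h 23 min.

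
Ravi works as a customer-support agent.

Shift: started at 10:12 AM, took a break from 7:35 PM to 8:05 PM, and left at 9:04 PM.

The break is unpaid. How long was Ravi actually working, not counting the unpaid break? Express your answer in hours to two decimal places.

10.37 hours

Shift: 10:12 AM–9:04 PM = 10 h 52 min; less 30 min break → 10 h 22 min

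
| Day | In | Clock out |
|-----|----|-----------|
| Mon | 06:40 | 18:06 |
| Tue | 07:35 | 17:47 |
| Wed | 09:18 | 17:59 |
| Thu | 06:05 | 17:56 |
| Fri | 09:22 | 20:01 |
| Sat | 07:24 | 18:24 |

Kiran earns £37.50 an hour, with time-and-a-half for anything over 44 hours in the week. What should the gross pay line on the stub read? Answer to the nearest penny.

£2764.69

Mon: 06:40–18:06 = 11 h 26 min
Tue: 07:35–17:47 = 10 h 12 min
Wed: 09:18–17:59 = 8 h 41 min
Thu: 06:05–17:56 = 11 h 51 min
Fri: 09:22–20:01 = 10 h 39 min
Sat: 07:24–18:24 = 11 h 0 min
Total worked: 63 h 49 min = 3829 min.
Regular 44 h 0 min = 2640 min at £37.50/h; overtime 19 h 49 min = 1189 min at £56.25/h.
Pay = (2640 × £37.50 + 1189 × £56.25) ÷ 60 = £2764.69.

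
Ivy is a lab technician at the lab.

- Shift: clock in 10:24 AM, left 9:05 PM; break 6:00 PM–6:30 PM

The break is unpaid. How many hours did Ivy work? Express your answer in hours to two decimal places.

10.18 hours

Shift: 10:24 AM–9:05 PM = 10 h 41 min; less 30 min break → 10 h 11 min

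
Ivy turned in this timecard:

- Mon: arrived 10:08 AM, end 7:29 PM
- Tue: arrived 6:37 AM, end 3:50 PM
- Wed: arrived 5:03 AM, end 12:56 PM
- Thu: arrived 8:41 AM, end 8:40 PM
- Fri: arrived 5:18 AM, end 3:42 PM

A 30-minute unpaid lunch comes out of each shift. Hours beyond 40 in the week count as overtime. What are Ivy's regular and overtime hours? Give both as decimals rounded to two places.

Regular 40.00 hours, overtime 6.33 hours

Mon: 10:08 AM–7:29 PM = 9 h 21 min; less 30 min break → 8 h 51 min
Tue: 6:37 AM–3:50 PM = 9 h 13 min; less 30 min break → 8 h 43 min
Wed: 5:03 AM–12:56 PM = 7 h 53 min; less 30 min break → 7 h 23 min
Thu: 8:41 AM–8:40 PM = 11 h 59 min; less 30 min break → 11 h 29 min
Fri: 5:18 AM–3:42 PM = 10 h 24 min; less 30 min break → 9 h 54 min
Total worked: 46 h 20 min = 46.33 h.
Threshold 40 h → overtime 6 h 20 min, regular 40 h 0 min.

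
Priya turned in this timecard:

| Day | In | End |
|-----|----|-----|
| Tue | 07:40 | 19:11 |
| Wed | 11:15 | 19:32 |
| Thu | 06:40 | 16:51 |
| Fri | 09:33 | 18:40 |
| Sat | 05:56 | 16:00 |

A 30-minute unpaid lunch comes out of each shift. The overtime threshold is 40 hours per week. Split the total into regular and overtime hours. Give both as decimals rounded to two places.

Regular 40.00 hours, overtime 6.67 hours

Tue: 07:40–19:11 = 11 h 31 min; less 30 min break → 11 h 1 min
Wed: 11:15–19:32 = 8 h 17 min; less 30 min break → 7 h 47 min
Thu: 06:40–16:51 = 10 h 11 min; less 30 min break → 9 h 41 min
Fri: 09:33–18:40 = 9 h 7 min; less 30 min break → 8 h 37 min
Sat: 05:56–16:00 = 10 h 4 min; less 30 min break → 9 h 34 min
Total worked: 46 h 40 min = 46.67 h.
Threshold 40 h → overtime 6 h 40 min, regular 40 h 0 min.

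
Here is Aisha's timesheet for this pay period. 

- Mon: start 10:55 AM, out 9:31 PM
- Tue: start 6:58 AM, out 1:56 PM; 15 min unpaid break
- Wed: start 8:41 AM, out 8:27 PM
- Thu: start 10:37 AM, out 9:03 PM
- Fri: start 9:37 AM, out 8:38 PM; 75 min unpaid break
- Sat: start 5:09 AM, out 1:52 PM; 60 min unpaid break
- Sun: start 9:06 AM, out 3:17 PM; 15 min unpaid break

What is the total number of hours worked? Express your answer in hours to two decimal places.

Mon: 10:55 AM–9:31 PM = 10 h 36 min
Tue: 6:58 AM–1:56 PM = 6 h 58 min; less 15 min break → 6 h 43 min
Wed: 8:41 AM–8:27 PM = 11 h 46 min
Thu: 10:37 AM–9:03 PM = 10 h 26 min
Fri: 9:37 AM–8:38 PM = 11 h 1 min; less 75 min break → 9 h 46 min
Sat: 5:09 AM–1:52 PM = 8 h 43 min; less 60 min break → 7 h 43 min
Sun: 9:06 AM–3:17 PM = 6 h 11 min; less 15 min break → 5 h 56 min
Total: 10 h 36 min + 6 h 43 min + 11 h 46 min + 10 h 26 min + 9 h 46 min + 7 h 43 min + 5 h 56 min = 62 h 56 min.

62.93 hours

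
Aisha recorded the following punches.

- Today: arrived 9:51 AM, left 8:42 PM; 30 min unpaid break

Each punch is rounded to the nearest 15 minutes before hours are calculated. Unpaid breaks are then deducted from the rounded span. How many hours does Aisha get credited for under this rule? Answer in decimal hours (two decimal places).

10.50 hours

Today: in 9:51 AM→9:45 AM, out 8:42 PM→8:45 PM; 11 h 0 min − 30 min = 10 h 30 min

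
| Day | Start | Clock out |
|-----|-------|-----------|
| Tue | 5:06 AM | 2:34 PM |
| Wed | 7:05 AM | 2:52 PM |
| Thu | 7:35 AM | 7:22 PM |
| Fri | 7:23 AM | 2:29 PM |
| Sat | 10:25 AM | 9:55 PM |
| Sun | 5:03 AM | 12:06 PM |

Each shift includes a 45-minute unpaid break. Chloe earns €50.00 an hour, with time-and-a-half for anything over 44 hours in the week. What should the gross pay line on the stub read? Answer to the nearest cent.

Tue: 5:06 AM–2:34 PM = 9 h 28 min; less 45 min break → 8 h 43 min
Wed: 7:05 AM–2:52 PM = 7 h 47 min; less 45 min break → 7 h 2 min
Thu: 7:35 AM–7:22 PM = 11 h 47 min; less 45 min break → 11 h 2 min
Fri: 7:23 AM–2:29 PM = 7 h 6 min; less 45 min break → 6 h 21 min
Sat: 10:25 AM–9:55 PM = 11 h 30 min; less 45 min break → 10 h 45 min
Sun: 5:03 AM–12:06 PM = 7 h 3 min; less 45 min break → 6 h 18 min
Total worked: 50 h 11 min = 3011 min.
Regular 44 h 0 min = 2640 min at €50.00/h; overtime 6 h 11 min = 371 min at €75.00/h.
Pay = (2640 × €50.00 + 371 × €75.00) ÷ 60 = €2663.75.

€2663.75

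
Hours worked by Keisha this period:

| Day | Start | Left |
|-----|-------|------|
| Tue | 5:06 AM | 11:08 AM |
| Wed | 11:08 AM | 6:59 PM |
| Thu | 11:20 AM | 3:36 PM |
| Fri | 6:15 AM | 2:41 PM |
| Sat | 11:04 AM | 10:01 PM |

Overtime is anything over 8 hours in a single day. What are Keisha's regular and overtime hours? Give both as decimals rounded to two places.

Tue: 5:06 AM–11:08 AM = 6 h 2 min
Wed: 11:08 AM–6:59 PM = 7 h 51 min
Thu: 11:20 AM–3:36 PM = 4 h 16 min
Fri: 6:15 AM–2:41 PM = 8 h 26 min
Sat: 11:04 AM–10:01 PM = 10 h 57 min
Tue reg 6 h 2 min / OT 0 h 0 min; Wed reg 7 h 51 min / OT 0 h 0 min; Thu reg 4 h 16 min / OT 0 h 0 min; Fri reg 8 h 0 min / OT 0 h 26 min; Sat reg 8 h 0 min / OT 2 h 57 min.
Totals: regular 34 h 9 min, overtime 3 h 23 min.

Regular 34.15 hours, overtime 3.38 hours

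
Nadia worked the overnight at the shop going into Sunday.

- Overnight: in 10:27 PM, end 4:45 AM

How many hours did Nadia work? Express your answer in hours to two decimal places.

Overnight: 10:27 PM → midnight = 1 h 33 min; midnight → 4:45 AM = 4 h 45 min; span 6 h 18 min

6.30 hours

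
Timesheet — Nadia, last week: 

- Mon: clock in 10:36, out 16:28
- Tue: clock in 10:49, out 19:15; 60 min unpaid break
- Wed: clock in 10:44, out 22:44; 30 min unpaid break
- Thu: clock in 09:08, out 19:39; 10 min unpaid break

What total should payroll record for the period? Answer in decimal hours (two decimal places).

Mon: 10:36–16:28 = 5 h 52 min
Tue: 10:49–19:15 = 8 h 26 min; less 60 min break → 7 h 26 min
Wed: 10:44–22:44 = 12 h 0 min; less 30 min break → 11 h 30 min
Thu: 09:08–19:39 = 10 h 31 min; less 10 min break → 10 h 21 min
Total: 5 h 52 min + 7 h 26 min + 11 h 30 min + 10 h 21 min = 35 h 9 min.

35.15 hours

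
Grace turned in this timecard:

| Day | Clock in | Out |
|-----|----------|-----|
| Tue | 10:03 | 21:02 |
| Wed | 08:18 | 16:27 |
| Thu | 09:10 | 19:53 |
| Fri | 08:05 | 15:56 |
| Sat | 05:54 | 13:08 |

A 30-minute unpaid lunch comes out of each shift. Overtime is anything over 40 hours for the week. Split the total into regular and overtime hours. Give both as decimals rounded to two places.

Tue: 10:03–21:02 = 10 h 59 min; less 30 min break → 10 h 29 min
Wed: 08:18–16:27 = 8 h 9 min; less 30 min break → 7 h 39 min
Thu: 09:10–19:53 = 10 h 43 min; less 30 min break → 10 h 13 min
Fri: 08:05–15:56 = 7 h 51 min; less 30 min break → 7 h 21 min
Sat: 05:54–13:08 = 7 h 14 min; less 30 min break → 6 h 44 min
Total worked: 42 h 26 min = 42.43 h.
Threshold 40 h → overtime 2 h 26 min, regular 40 h 0 min.

Regular 40.00 hours, overtime 2.43 hours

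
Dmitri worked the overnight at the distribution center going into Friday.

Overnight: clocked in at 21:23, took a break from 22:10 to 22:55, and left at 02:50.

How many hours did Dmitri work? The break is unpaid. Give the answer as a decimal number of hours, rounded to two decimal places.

4.70 hours

Overnight: 21:23 → midnight = 2 h 37 min; midnight → 02:50 = 2 h 50 min; span 5 h 27 min; less 45 min break → 4 h 42 min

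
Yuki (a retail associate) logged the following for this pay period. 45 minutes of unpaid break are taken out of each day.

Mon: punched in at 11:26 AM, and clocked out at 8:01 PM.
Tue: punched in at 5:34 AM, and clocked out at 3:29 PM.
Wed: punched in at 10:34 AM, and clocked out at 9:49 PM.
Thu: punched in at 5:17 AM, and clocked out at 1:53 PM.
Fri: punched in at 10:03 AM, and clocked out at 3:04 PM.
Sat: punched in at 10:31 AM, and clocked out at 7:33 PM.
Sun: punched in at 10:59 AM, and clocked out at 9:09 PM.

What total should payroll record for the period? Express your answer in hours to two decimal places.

Mon: 11:26 AM–8:01 PM = 8 h 35 min; less 45 min break → 7 h 50 min
Tue: 5:34 AM–3:29 PM = 9 h 55 min; less 45 min break → 9 h 10 min
Wed: 10:34 AM–9:49 PM = 11 h 15 min; less 45 min break → 10 h 30 min
Thu: 5:17 AM–1:53 PM = 8 h 36 min; less 45 min break → 7 h 51 min
Fri: 10:03 AM–3:04 PM = 5 h 1 min; less 45 min break → 4 h 16 min
Sat: 10:31 AM–7:33 PM = 9 h 2 min; less 45 min break → 8 h 17 min
Sun: 10:59 AM–9:09 PM = 10 h 10 min; less 45 min break → 9 h 25 min
Total: 7 h 50 min + 9 h 10 min + 10 h 30 min + 7 h 51 min + 4 h 16 min + 8 h 17 min + 9 h 25 min = 57 h 19 min.

57.32 hours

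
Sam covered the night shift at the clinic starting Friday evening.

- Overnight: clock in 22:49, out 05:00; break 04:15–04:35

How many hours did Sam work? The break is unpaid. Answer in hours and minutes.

Overnight: 22:49 → midnight = 1 h 11 min; midnight → 05:00 = 5 h 0 min; span 6 h 11 min; less 20 min break → 5 h 51 min

5 h 51 min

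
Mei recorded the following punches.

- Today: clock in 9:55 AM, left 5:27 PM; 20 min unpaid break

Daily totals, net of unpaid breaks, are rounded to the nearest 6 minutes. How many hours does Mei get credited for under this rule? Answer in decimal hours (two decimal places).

Today: 9:55 AM–5:27 PM = 7 h 32 min − 20 min = 7 h 12 min → rounds to 7 h 12 min

7.20 hours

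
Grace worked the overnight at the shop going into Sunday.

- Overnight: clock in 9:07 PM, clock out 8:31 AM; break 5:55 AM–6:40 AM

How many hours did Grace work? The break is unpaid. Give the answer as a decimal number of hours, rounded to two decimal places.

Overnight: 9:07 PM → midnight = 2 h 53 min; midnight → 8:31 AM = 8 h 31 min; span 11 h 24 min; less 45 min break → 10 h 39 min

10.65 hours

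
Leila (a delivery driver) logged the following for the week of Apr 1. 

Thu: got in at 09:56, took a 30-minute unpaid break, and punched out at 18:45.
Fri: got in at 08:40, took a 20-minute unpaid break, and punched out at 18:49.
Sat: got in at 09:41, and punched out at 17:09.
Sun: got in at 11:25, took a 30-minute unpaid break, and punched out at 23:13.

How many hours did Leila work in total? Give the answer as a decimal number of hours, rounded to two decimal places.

Thu: 09:56–18:45 = 8 h 49 min; less 30 min break → 8 h 19 min
Fri: 08:40–18:49 = 10 h 9 min; less 20 min break → 9 h 49 min
Sat: 09:41–17:09 = 7 h 28 min
Sun: 11:25–23:13 = 11 h 48 min; less 30 min break → 11 h 18 min
Total: 8 h 19 min + 9 h 49 min + 7 h 28 min + 11 h 18 min = 36 h 54 min.

36.90 hours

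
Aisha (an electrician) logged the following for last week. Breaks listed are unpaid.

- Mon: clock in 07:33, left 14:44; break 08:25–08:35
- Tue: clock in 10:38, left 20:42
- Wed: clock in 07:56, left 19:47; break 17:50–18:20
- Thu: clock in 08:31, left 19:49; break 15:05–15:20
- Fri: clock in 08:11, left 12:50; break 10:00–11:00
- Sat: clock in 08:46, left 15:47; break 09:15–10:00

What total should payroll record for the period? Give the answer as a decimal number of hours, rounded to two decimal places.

49.40 hours

Mon: 07:33–14:44 = 7 h 11 min; less 10 min break → 7 h 1 min
Tue: 10:38–20:42 = 10 h 4 min
Wed: 07:56–19:47 = 11 h 51 min; less 30 min break → 11 h 21 min
Thu: 08:31–19:49 = 11 h 18 min; less 15 min break → 11 h 3 min
Fri: 08:11–12:50 = 4 h 39 min; less 60 min break → 3 h 39 min
Sat: 08:46–15:47 = 7 h 1 min; less 45 min break → 6 h 16 min
Total: 7 h 1 min + 10 h 4 min + 11 h 21 min + 11 h 3 min + 3 h 39 min + 6 h 16 min = 49 h 24 min.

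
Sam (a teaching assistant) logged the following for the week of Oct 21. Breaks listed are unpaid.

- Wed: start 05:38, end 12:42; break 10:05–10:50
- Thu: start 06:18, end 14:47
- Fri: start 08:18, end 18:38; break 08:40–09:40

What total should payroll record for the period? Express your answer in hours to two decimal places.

24.13 hours

Wed: 05:38–12:42 = 7 h 4 min; less 45 min break → 6 h 19 min
Thu: 06:18–14:47 = 8 h 29 min
Fri: 08:18–18:38 = 10 h 20 min; less 60 min break → 9 h 20 min
Total: 6 h 19 min + 8 h 29 min + 9 h 20 min = 24 h 8 min.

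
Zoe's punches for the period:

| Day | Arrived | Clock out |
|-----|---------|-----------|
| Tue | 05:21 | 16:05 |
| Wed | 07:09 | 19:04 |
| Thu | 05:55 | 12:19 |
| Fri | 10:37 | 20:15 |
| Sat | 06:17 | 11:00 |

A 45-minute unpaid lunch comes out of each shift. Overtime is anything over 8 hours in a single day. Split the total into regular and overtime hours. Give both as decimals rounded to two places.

Tue: 05:21–16:05 = 10 h 44 min; less 45 min break → 9 h 59 min
Wed: 07:09–19:04 = 11 h 55 min; less 45 min break → 11 h 10 min
Thu: 05:55–12:19 = 6 h 24 min; less 45 min break → 5 h 39 min
Fri: 10:37–20:15 = 9 h 38 min; less 45 min break → 8 h 53 min
Sat: 06:17–11:00 = 4 h 43 min; less 45 min break → 3 h 58 min
Tue reg 8 h 0 min / OT 1 h 59 min; Wed reg 8 h 0 min / OT 3 h 10 min; Thu reg 5 h 39 min / OT 0 h 0 min; Fri reg 8 h 0 min / OT 0 h 53 min; Sat reg 3 h 58 min / OT 0 h 0 min.
Totals: regular 33 h 37 min, overtime 6 h 2 min.

Regular 33.62 hours, overtime 6.03 hours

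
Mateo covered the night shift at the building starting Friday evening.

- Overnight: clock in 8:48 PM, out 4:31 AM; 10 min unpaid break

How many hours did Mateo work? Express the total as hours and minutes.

7 h 33 min

Overnight: 8:48 PM → midnight = 3 h 12 min; midnight → 4:31 AM = 4 h 31 min; span 7 h 43 min; less 10 min break → 7 h 33 min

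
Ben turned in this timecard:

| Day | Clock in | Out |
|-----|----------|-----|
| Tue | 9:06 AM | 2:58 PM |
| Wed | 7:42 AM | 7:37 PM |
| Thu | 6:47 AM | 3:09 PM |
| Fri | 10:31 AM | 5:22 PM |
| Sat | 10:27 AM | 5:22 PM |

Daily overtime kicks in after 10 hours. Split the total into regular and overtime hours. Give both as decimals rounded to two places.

Regular 38.00 hours, overtime 1.92 hours

Tue: 9:06 AM–2:58 PM = 5 h 52 min
Wed: 7:42 AM–7:37 PM = 11 h 55 min
Thu: 6:47 AM–3:09 PM = 8 h 22 min
Fri: 10:31 AM–5:22 PM = 6 h 51 min
Sat: 10:27 AM–5:22 PM = 6 h 55 min
Tue reg 5 h 52 min / OT 0 h 0 min; Wed reg 10 h 0 min / OT 1 h 55 min; Thu reg 8 h 22 min / OT 0 h 0 min; Fri reg 6 h 51 min / OT 0 h 0 min; Sat reg 6 h 55 min / OT 0 h 0 min.
Totals: regular 38 h 0 min, overtime 1 h 55 min.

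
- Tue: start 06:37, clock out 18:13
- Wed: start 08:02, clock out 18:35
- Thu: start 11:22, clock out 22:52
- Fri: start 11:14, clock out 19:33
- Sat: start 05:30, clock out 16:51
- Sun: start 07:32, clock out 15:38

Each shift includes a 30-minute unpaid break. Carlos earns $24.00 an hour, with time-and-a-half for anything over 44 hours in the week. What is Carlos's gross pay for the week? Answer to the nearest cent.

$1575.00

Tue: 06:37–18:13 = 11 h 36 min; less 30 min break → 11 h 6 min
Wed: 08:02–18:35 = 10 h 33 min; less 30 min break → 10 h 3 min
Thu: 11:22–22:52 = 11 h 30 min; less 30 min break → 11 h 0 min
Fri: 11:14–19:33 = 8 h 19 min; less 30 min break → 7 h 49 min
Sat: 05:30–16:51 = 11 h 21 min; less 30 min break → 10 h 51 min
Sun: 07:32–15:38 = 8 h 6 min; less 30 min break → 7 h 36 min
Total worked: 58 h 25 min = 3505 min.
Regular 44 h 0 min = 2640 min at $24.00/h; overtime 14 h 25 min = 865 min at $36.00/h.
Pay = (2640 × $24.00 + 865 × $36.00) ÷ 60 = $1575.00.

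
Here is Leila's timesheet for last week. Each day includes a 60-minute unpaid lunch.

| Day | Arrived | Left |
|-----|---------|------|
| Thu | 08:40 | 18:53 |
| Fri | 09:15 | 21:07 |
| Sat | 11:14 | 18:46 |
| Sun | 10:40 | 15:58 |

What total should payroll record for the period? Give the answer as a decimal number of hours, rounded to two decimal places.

30.92 hours

Thu: 08:40–18:53 = 10 h 13 min; less 60 min break → 9 h 13 min
Fri: 09:15–21:07 = 11 h 52 min; less 60 min break → 10 h 52 min
Sat: 11:14–18:46 = 7 h 32 min; less 60 min break → 6 h 32 min
Sun: 10:40–15:58 = 5 h 18 min; less 60 min break → 4 h 18 min
Total: 9 h 13 min + 10 h 52 min + 6 h 32 min + 4 h 18 min = 30 h 55 min.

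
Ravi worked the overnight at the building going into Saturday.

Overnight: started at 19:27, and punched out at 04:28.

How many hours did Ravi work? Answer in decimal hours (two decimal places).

Overnight: 19:27 → midnight = 4 h 33 min; midnight → 04:28 = 4 h 28 min; span 9 h 1 min

9.02 hours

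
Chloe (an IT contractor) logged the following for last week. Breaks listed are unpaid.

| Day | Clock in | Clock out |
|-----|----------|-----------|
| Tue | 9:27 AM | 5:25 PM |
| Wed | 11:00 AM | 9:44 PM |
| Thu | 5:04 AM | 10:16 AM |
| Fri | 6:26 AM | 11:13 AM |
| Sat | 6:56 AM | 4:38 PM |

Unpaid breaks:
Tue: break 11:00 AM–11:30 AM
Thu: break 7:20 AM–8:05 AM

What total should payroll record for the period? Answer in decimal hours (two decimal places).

Tue: 9:27 AM–5:25 PM = 7 h 58 min; less 30 min break → 7 h 28 min
Wed: 11:00 AM–9:44 PM = 10 h 44 min
Thu: 5:04 AM–10:16 AM = 5 h 12 min; less 45 min break → 4 h 27 min
Fri: 6:26 AM–11:13 AM = 4 h 47 min
Sat: 6:56 AM–4:38 PM = 9 h 42 min
Total: 7 h 28 min + 10 h 44 min + 4 h 27 min + 4 h 47 min + 9 h 42 min = 37 h 8 min.

37.13 hours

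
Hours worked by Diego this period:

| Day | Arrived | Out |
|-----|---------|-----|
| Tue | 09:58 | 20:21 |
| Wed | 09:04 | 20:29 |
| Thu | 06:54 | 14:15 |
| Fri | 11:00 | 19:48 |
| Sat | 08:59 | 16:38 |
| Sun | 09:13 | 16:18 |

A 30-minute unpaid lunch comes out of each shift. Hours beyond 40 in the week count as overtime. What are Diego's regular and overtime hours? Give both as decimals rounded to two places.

Regular 40.00 hours, overtime 9.68 hours

Tue: 09:58–20:21 = 10 h 23 min; less 30 min break → 9 h 53 min
Wed: 09:04–20:29 = 11 h 25 min; less 30 min break → 10 h 55 min
Thu: 06:54–14:15 = 7 h 21 min; less 30 min break → 6 h 51 min
Fri: 11:00–19:48 = 8 h 48 min; less 30 min break → 8 h 18 min
Sat: 08:59–16:38 = 7 h 39 min; less 30 min break → 7 h 9 min
Sun: 09:13–16:18 = 7 h 5 min; less 30 min break → 6 h 35 min
Total worked: 49 h 41 min = 49.68 h.
Threshold 40 h → overtime 9 h 41 min, regular 40 h 0 min.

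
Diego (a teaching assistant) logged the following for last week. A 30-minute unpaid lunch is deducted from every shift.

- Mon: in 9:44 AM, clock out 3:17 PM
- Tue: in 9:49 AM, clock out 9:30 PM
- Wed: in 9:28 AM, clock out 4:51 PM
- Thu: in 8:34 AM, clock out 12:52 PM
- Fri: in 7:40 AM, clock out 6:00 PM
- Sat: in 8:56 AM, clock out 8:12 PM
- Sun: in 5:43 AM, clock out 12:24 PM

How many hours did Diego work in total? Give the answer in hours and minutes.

53 h 42 min

Mon: 9:44 AM–3:17 PM = 5 h 33 min; less 30 min break → 5 h 3 min
Tue: 9:49 AM–9:30 PM = 11 h 41 min; less 30 min break → 11 h 11 min
Wed: 9:28 AM–4:51 PM = 7 h 23 min; less 30 min break → 6 h 53 min
Thu: 8:34 AM–12:52 PM = 4 h 18 min; less 30 min break → 3 h 48 min
Fri: 7:40 AM–6:00 PM = 10 h 20 min; less 30 min break → 9 h 50 min
Sat: 8:56 AM–8:12 PM = 11 h 16 min; less 30 min break → 10 h 46 min
Sun: 5:43 AM–12:24 PM = 6 h 41 min; less 30 min break → 6 h 11 min
Total: 5 h 3 min + 11 h 11 min + 6 h 53 min + 3 h 48 min + 9 h 50 min + 10 h 46 min + 6 h 11 min = 53 h 42 min.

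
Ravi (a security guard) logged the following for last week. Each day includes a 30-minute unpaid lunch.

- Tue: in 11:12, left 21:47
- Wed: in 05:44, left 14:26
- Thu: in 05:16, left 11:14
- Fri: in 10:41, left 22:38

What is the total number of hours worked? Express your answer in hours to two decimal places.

35.20 hours

Tue: 11:12–21:47 = 10 h 35 min; less 30 min break → 10 h 5 min
Wed: 05:44–14:26 = 8 h 42 min; less 30 min break → 8 h 12 min
Thu: 05:16–11:14 = 5 h 58 min; less 30 min break → 5 h 28 min
Fri: 10:41–22:38 = 11 h 57 min; less 30 min break → 11 h 27 min
Total: 10 h 5 min + 8 h 12 min + 5 h 28 min + 11 h 27 min = 35 h 12 min.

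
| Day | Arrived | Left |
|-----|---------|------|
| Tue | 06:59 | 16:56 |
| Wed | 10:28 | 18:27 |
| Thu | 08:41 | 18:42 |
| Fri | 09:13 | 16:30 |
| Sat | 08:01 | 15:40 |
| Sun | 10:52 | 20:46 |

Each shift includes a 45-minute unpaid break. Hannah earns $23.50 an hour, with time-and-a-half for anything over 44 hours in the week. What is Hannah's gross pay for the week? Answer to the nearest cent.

$1184.99

Tue: 06:59–16:56 = 9 h 57 min; less 45 min break → 9 h 12 min
Wed: 10:28–18:27 = 7 h 59 min; less 45 min break → 7 h 14 min
Thu: 08:41–18:42 = 10 h 1 min; less 45 min break → 9 h 16 min
Fri: 09:13–16:30 = 7 h 17 min; less 45 min break → 6 h 32 min
Sat: 08:01–15:40 = 7 h 39 min; less 45 min break → 6 h 54 min
Sun: 10:52–20:46 = 9 h 54 min; less 45 min break → 9 h 9 min
Total worked: 48 h 17 min = 2897 min.
Regular 44 h 0 min = 2640 min at $23.50/h; overtime 4 h 17 min = 257 min at $35.25/h.
Pay = (2640 × $23.50 + 257 × $35.25) ÷ 60 = $1184.99.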